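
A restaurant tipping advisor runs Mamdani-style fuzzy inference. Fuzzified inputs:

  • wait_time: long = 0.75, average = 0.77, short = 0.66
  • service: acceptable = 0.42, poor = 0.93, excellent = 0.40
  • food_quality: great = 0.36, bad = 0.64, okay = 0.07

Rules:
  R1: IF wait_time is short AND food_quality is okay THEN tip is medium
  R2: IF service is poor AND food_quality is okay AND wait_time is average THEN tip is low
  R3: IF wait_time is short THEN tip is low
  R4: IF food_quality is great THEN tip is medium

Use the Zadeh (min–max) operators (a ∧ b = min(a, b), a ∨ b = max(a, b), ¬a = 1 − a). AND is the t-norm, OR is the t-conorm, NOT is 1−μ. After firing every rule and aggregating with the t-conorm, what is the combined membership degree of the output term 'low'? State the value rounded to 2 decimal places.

0.66

R1: short=0.66, okay=0.07; AND[min(a, b)] → w = 0.07
R2: poor=0.93, okay=0.07, average=0.77; AND[min(a, b)] → w = 0.07
R3: short=0.66 → w = 0.66
R4: great=0.36 → w = 0.36
Rules with consequent 'low': {R2, R3} → strengths 0.07, 0.66
Aggregate via t-conorm [max(a, b)]: 0.66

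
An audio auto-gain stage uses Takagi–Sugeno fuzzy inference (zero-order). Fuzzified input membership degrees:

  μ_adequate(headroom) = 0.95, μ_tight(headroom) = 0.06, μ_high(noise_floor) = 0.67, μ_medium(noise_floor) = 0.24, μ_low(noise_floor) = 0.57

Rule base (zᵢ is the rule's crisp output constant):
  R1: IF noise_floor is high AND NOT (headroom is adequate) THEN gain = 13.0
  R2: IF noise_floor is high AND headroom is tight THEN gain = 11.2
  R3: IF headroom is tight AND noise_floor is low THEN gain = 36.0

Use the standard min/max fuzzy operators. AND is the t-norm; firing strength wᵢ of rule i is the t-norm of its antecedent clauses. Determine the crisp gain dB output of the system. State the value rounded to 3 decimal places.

20.482

R1 (z=13.0): high=0.67, ¬adequate=1−0.95=0.05; AND[min(a, b)] → w = 0.05
R2 (z=11.2): high=0.67, tight=0.06; AND[min(a, b)] → w = 0.06
R3 (z=36.0): tight=0.06, low=0.57; AND[min(a, b)] → w = 0.06
Weighted average = (0.05·13.0 + 0.06·11.2 + 0.06·36.0) / (0.05 + 0.06 + 0.06)
  = 3.4820 / 0.1700 = 20.482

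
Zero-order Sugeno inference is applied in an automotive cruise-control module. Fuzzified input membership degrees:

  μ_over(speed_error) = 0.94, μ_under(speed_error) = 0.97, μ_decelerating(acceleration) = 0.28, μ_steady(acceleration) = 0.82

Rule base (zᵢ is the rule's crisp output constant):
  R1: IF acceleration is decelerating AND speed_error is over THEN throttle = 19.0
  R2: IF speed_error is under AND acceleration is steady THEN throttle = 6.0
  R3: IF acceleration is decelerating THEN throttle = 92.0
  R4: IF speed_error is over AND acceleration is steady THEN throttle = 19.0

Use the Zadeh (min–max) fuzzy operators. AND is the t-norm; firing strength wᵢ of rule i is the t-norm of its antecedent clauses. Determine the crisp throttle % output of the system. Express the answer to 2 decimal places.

23.45

R1 (z=19.0): decelerating=0.28, over=0.94; AND[min(a, b)] → w = 0.28
R2 (z=6.0): under=0.97, steady=0.82; AND[min(a, b)] → w = 0.82
R3 (z=92.0): decelerating=0.28 → w = 0.28
R4 (z=19.0): over=0.94, steady=0.82; AND[min(a, b)] → w = 0.82
Weighted average = (0.28·19.0 + 0.82·6.0 + 0.28·92.0 + 0.82·19.0) / (0.28 + 0.82 + 0.28 + 0.82)
  = 51.5800 / 2.2000 = 23.45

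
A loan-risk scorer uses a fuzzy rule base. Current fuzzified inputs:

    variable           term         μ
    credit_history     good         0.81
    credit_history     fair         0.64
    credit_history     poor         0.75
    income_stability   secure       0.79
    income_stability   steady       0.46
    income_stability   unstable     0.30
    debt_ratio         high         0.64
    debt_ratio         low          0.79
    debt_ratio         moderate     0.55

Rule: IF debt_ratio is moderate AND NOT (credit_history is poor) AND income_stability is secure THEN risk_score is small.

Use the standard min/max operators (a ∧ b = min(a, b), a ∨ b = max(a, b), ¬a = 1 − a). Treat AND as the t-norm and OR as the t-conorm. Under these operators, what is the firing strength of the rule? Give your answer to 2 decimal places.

firing strength: moderate=0.55, ¬poor=1−0.75=0.25, secure=0.79; AND[min(a, b)] → w = 0.25

0.25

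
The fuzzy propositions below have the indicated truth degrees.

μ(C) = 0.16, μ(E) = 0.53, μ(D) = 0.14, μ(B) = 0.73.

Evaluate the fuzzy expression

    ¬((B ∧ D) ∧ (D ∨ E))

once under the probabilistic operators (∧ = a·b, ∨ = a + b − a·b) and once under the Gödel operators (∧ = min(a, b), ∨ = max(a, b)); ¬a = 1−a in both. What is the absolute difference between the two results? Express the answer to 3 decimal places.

Under probabilistic:
  B ∧ D = a·b on (0.7300, 0.1400) = 0.1022
  D ∨ E = a + b − a·b on (0.1400, 0.5300) = 0.5958
  (B ∧ D) ∧ (D ∨ E) = a·b on (0.1022, 0.5958) = 0.0609
  ¬((B ∧ D) ∧ (D ∨ E)) = 1 − 0.0609 = 0.9391
  → value = 0.9391
Under Gödel:
  B ∧ D = min(a, b) on (0.73, 0.14) = 0.14
  D ∨ E = max(a, b) on (0.14, 0.53) = 0.53
  (B ∧ D) ∧ (D ∨ E) = min(a, b) on (0.14, 0.53) = 0.14
  ¬((B ∧ D) ∧ (D ∨ E)) = 1 − 0.14 = 0.86
  → value = 0.8600
|0.9391 − 0.8600| = 0.079

0.079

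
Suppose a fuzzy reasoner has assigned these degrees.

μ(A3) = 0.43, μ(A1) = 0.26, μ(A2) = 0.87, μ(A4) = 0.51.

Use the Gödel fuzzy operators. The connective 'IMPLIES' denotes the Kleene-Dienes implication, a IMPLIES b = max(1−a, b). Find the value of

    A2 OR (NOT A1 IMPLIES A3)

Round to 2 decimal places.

0.87

NOT A1 = 1 − 0.26 = 0.74
NOT A1 IMPLIES A3  [Kleene-Dienes: max(1−a, b)] with a=0.74, b=0.43 → 0.43
A2 OR (NOT A1 IMPLIES A3) = max(a, b) on (0.87, 0.43) = 0.87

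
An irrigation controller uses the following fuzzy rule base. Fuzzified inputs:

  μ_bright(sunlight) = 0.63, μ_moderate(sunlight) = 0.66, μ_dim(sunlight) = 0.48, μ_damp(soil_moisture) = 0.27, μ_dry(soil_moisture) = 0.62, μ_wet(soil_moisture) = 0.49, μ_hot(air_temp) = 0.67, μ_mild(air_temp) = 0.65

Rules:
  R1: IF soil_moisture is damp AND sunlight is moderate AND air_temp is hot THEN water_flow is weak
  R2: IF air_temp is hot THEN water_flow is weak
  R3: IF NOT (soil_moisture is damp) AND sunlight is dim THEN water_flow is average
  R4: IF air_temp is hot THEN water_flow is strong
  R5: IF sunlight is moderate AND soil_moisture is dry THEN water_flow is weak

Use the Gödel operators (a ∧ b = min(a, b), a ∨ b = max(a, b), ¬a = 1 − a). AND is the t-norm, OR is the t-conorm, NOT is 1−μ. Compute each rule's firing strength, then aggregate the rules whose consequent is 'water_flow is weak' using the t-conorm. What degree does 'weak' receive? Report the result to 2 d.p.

0.67

R1: damp=0.27, moderate=0.66, hot=0.67; AND[min(a, b)] → w = 0.27
R2: hot=0.67 → w = 0.67
R3: ¬damp=1−0.27=0.73, dim=0.48; AND[min(a, b)] → w = 0.48
R4: hot=0.67 → w = 0.67
R5: moderate=0.66, dry=0.62; AND[min(a, b)] → w = 0.62
Rules with consequent 'weak': {R1, R2, R5} → strengths 0.27, 0.67, 0.62
Aggregate via t-conorm [max(a, b)]: 0.67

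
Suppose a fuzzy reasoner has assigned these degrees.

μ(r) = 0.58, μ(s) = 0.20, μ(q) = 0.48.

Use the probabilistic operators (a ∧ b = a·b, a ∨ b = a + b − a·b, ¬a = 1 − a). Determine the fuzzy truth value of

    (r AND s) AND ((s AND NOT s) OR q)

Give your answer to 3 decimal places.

r AND s = a·b on (0.5800, 0.2000) = 0.1160
NOT s = 1 − 0.2000 = 0.8000
s AND NOT s = a·b on (0.2000, 0.8000) = 0.1600
(s AND NOT s) OR q = a + b − a·b on (0.1600, 0.4800) = 0.5632
(r AND s) AND ((s AND NOT s) OR q) = a·b on (0.1160, 0.5632) = 0.0653

0.065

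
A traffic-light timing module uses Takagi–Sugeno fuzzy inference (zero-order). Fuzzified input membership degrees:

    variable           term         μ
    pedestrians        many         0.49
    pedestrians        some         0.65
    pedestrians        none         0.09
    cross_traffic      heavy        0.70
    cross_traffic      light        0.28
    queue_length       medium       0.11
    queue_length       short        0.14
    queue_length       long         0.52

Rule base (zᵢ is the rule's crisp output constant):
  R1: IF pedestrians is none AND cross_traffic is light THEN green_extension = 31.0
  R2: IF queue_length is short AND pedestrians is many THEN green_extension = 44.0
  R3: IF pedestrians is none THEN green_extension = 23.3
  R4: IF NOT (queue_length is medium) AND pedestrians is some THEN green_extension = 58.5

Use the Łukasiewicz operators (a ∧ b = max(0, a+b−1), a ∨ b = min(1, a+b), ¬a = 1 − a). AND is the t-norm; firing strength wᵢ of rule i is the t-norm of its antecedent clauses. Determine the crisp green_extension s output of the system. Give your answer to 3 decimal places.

53.471

R1 (z=31.0): none=0.09, light=0.28; AND[max(0, a+b−1)] → w = 0.00
R2 (z=44.0): short=0.14, many=0.49; AND[max(0, a+b−1)] → w = 0.00
R3 (z=23.3): none=0.09 → w = 0.09
R4 (z=58.5): ¬medium=1−0.11=0.89, some=0.65; AND[max(0, a+b−1)] → w = 0.54
Weighted average = (0.00·31.0 + 0.00·44.0 + 0.09·23.3 + 0.54·58.5) / (0.00 + 0.00 + 0.09 + 0.54)
  = 33.6870 / 0.6300 = 53.471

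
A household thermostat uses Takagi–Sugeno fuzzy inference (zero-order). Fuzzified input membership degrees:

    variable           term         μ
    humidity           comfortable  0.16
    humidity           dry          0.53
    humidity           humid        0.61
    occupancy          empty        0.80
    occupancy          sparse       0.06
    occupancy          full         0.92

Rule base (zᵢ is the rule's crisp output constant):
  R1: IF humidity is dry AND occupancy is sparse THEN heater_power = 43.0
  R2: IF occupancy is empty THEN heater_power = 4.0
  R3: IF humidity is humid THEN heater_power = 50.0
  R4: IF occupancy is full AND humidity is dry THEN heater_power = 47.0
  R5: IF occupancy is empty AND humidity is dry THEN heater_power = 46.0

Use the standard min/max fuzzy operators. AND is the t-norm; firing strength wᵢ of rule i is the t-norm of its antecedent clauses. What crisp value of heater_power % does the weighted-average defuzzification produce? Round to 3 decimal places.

R1 (z=43.0): dry=0.53, sparse=0.06; AND[min(a, b)] → w = 0.06
R2 (z=4.0): empty=0.80 → w = 0.80
R3 (z=50.0): humid=0.61 → w = 0.61
R4 (z=47.0): full=0.92, dry=0.53; AND[min(a, b)] → w = 0.53
R5 (z=46.0): empty=0.80, dry=0.53; AND[min(a, b)] → w = 0.53
Weighted average = (0.06·43.0 + 0.80·4.0 + 0.61·50.0 + 0.53·47.0 + 0.53·46.0) / (0.06 + 0.80 + 0.61 + 0.53 + 0.53)
  = 85.5700 / 2.5300 = 33.822

33.822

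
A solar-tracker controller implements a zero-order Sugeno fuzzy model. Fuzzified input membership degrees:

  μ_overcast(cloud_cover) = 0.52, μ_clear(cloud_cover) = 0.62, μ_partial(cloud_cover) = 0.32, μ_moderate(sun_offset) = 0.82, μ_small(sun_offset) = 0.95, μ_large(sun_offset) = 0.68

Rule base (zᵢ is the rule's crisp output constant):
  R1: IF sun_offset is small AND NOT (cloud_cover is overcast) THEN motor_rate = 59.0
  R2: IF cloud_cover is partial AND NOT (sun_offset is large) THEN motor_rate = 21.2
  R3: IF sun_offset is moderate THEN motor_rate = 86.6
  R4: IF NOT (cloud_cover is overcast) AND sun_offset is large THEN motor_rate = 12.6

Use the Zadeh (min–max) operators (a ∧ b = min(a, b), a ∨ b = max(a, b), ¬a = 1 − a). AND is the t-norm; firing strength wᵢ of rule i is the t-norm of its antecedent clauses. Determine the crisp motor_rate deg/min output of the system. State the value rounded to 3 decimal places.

R1 (z=59.0): small=0.95, ¬overcast=1−0.52=0.48; AND[min(a, b)] → w = 0.48
R2 (z=21.2): partial=0.32, ¬large=1−0.68=0.32; AND[min(a, b)] → w = 0.32
R3 (z=86.6): moderate=0.82 → w = 0.82
R4 (z=12.6): ¬overcast=1−0.52=0.48, large=0.68; AND[min(a, b)] → w = 0.48
Weighted average = (0.48·59.0 + 0.32·21.2 + 0.82·86.6 + 0.48·12.6) / (0.48 + 0.32 + 0.82 + 0.48)
  = 112.1640 / 2.1000 = 53.411

53.411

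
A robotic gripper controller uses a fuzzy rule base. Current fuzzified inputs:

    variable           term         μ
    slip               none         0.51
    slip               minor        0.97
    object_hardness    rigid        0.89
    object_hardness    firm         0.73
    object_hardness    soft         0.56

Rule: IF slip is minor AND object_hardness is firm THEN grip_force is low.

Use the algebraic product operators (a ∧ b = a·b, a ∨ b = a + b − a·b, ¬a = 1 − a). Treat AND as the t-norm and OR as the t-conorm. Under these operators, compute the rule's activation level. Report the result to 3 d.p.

firing strength: minor=0.97, firm=0.73; AND[a·b] → w = 0.7081

0.708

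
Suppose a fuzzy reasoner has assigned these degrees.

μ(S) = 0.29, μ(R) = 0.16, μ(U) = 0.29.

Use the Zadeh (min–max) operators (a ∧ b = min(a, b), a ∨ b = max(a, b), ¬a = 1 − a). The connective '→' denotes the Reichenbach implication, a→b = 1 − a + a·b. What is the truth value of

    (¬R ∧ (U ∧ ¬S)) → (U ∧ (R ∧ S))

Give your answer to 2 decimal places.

¬R = 1 − 0.16 = 0.84
¬S = 1 − 0.29 = 0.71
U ∧ ¬S = min(a, b) on (0.29, 0.71) = 0.29
¬R ∧ (U ∧ ¬S) = min(a, b) on (0.84, 0.29) = 0.29
R ∧ S = min(a, b) on (0.16, 0.29) = 0.16
U ∧ (R ∧ S) = min(a, b) on (0.29, 0.16) = 0.16
(¬R ∧ (U ∧ ¬S)) → (U ∧ (R ∧ S))  [Reichenbach: 1 − a + a·b] with a=0.29, b=0.16 → 0.76

0.76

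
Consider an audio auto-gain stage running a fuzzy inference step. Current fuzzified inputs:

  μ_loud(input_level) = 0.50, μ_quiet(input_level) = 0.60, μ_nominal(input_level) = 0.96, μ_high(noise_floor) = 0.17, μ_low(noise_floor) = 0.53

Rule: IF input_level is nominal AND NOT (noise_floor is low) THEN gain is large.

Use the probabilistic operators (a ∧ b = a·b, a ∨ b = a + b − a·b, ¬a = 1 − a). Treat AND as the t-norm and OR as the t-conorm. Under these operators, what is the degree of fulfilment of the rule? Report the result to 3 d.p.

0.451

firing strength: nominal=0.96, ¬low=1−0.53=0.47; AND[a·b] → w = 0.4512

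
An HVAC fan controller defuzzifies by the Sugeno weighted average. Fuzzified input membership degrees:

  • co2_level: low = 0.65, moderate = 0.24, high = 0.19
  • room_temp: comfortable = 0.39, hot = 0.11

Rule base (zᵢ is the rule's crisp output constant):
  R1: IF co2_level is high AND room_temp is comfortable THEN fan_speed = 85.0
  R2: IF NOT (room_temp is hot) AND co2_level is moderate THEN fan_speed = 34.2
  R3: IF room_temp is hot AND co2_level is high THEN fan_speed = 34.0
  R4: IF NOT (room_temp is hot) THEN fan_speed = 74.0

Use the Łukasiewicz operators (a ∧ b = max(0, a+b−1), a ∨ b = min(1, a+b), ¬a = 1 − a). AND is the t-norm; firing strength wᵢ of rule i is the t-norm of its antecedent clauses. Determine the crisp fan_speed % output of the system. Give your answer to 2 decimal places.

68.93

R1 (z=85.0): high=0.19, comfortable=0.39; AND[max(0, a+b−1)] → w = 0.00
R2 (z=34.2): ¬hot=1−0.11=0.89, moderate=0.24; AND[max(0, a+b−1)] → w = 0.13
R3 (z=34.0): hot=0.11, high=0.19; AND[max(0, a+b−1)] → w = 0.00
R4 (z=74.0): ¬hot=1−0.11=0.89 → w = 0.89
Weighted average = (0.00·85.0 + 0.13·34.2 + 0.00·34.0 + 0.89·74.0) / (0.00 + 0.13 + 0.00 + 0.89)
  = 70.3060 / 1.0200 = 68.93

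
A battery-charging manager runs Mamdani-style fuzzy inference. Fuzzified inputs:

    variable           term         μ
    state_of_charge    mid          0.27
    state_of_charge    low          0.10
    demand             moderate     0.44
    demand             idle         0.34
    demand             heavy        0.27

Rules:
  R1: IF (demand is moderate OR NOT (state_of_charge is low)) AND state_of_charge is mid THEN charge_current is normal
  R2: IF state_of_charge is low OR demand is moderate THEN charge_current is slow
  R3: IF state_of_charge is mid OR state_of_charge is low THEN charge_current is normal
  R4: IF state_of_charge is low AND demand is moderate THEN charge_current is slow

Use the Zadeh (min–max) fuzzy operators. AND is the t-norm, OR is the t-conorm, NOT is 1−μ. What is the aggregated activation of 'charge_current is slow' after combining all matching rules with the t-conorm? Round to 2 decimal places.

R1: (moderate=0.44 OR ¬low=1−0.10=0.90) = 0.90; AND[min(a, b)] with mid=0.27 → w = 0.27
R2: low=0.10, moderate=0.44; OR[max(a, b)] → w = 0.44
R3: mid=0.27, low=0.10; OR[max(a, b)] → w = 0.27
R4: low=0.10, moderate=0.44; AND[min(a, b)] → w = 0.10
Rules with consequent 'slow': {R2, R4} → strengths 0.44, 0.10
Aggregate via t-conorm [max(a, b)]: 0.44

0.44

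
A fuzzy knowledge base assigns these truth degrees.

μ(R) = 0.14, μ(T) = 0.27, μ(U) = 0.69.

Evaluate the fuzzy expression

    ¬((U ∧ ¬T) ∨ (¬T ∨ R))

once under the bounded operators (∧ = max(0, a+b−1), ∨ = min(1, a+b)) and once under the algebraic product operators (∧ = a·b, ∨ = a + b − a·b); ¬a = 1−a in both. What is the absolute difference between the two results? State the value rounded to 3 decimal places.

0.115

Under bounded:
  ¬T = 1 − 0.27 = 0.73
  U ∧ ¬T = max(0, a+b−1) on (0.69, 0.73) = 0.42
  ¬T = 1 − 0.27 = 0.73
  ¬T ∨ R = min(1, a+b) on (0.73, 0.14) = 0.87
  (U ∧ ¬T) ∨ (¬T ∨ R) = min(1, a+b) on (0.42, 0.87) = 1.00
  ¬((U ∧ ¬T) ∨ (¬T ∨ R)) = 1 − 1.00 = 0.00
  → value = 0.0000
Under algebraic product:
  ¬T = 1 − 0.2700 = 0.7300
  U ∧ ¬T = a·b on (0.6900, 0.7300) = 0.5037
  ¬T = 1 − 0.2700 = 0.7300
  ¬T ∨ R = a + b − a·b on (0.7300, 0.1400) = 0.7678
  (U ∧ ¬T) ∨ (¬T ∨ R) = a + b − a·b on (0.5037, 0.7678) = 0.8848
  ¬((U ∧ ¬T) ∨ (¬T ∨ R)) = 1 − 0.8848 = 0.1152
  → value = 0.1152
|0.0000 − 0.1152| = 0.115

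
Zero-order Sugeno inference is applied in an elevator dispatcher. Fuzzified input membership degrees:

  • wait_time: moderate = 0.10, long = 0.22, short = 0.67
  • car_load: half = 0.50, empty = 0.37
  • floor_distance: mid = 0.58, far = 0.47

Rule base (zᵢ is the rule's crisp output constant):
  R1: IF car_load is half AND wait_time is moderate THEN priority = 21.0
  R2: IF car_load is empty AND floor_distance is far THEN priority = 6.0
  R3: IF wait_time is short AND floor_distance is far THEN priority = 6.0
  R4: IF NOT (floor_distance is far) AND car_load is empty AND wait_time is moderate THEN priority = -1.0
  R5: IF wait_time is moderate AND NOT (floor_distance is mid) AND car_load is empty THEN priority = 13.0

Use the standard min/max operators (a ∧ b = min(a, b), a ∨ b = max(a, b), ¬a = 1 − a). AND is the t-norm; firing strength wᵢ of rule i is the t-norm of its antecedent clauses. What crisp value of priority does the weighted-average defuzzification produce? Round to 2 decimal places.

R1 (z=21.0): half=0.50, moderate=0.10; AND[min(a, b)] → w = 0.10
R2 (z=6.0): empty=0.37, far=0.47; AND[min(a, b)] → w = 0.37
R3 (z=6.0): short=0.67, far=0.47; AND[min(a, b)] → w = 0.47
R4 (z=-1.0): ¬far=1−0.47=0.53, empty=0.37, moderate=0.10; AND[min(a, b)] → w = 0.10
R5 (z=13.0): moderate=0.10, ¬mid=1−0.58=0.42, empty=0.37; AND[min(a, b)] → w = 0.10
Weighted average = (0.10·21.0 + 0.37·6.0 + 0.47·6.0 + 0.10·-1.0 + 0.10·13.0) / (0.10 + 0.37 + 0.47 + 0.10 + 0.10)
  = 8.3400 / 1.1400 = 7.32

7.32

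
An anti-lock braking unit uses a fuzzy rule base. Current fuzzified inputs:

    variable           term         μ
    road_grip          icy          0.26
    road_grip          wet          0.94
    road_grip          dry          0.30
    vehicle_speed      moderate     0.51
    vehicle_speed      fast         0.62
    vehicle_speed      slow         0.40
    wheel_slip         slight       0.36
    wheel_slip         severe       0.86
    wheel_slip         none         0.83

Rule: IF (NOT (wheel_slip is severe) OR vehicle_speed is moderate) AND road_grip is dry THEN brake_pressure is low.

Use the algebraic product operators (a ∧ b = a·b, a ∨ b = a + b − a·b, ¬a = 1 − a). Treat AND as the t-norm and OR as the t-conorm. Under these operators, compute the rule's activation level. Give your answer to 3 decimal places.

0.174

firing strength: (¬severe=1−0.86=0.14 OR moderate=0.51) = 0.5786; AND[a·b] with dry=0.30 → w = 0.1736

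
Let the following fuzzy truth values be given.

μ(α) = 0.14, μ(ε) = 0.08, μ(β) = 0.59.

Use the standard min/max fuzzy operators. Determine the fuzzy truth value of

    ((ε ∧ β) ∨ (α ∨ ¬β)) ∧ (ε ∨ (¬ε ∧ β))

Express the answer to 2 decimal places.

ε ∧ β = min(a, b) on (0.08, 0.59) = 0.08
¬β = 1 − 0.59 = 0.41
α ∨ ¬β = max(a, b) on (0.14, 0.41) = 0.41
(ε ∧ β) ∨ (α ∨ ¬β) = max(a, b) on (0.08, 0.41) = 0.41
¬ε = 1 − 0.08 = 0.92
¬ε ∧ β = min(a, b) on (0.92, 0.59) = 0.59
ε ∨ (¬ε ∧ β) = max(a, b) on (0.08, 0.59) = 0.59
((ε ∧ β) ∨ (α ∨ ¬β)) ∧ (ε ∨ (¬ε ∧ β)) = min(a, b) on (0.41, 0.59) = 0.41

0.41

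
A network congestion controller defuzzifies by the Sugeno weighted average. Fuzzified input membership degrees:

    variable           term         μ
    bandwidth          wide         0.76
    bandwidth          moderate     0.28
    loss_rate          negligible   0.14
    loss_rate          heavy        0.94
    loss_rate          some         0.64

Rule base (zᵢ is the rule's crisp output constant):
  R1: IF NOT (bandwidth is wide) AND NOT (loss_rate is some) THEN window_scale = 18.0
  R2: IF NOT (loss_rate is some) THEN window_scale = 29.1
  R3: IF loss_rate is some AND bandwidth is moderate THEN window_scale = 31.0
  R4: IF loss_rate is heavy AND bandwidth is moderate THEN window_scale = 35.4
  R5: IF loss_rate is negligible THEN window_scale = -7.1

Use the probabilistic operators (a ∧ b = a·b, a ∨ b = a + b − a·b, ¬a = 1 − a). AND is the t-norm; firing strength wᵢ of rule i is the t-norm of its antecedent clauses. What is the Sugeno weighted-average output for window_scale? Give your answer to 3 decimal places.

R1 (z=18.0): ¬wide=1−0.76=0.24, ¬some=1−0.64=0.36; AND[a·b] → w = 0.0864
R2 (z=29.1): ¬some=1−0.64=0.36 → w = 0.3600
R3 (z=31.0): some=0.64, moderate=0.28; AND[a·b] → w = 0.1792
R4 (z=35.4): heavy=0.94, moderate=0.28; AND[a·b] → w = 0.2632
R5 (z=-7.1): negligible=0.14 → w = 0.1400
Weighted average = (0.0864·18.0 + 0.3600·29.1 + 0.1792·31.0 + 0.2632·35.4 + 0.1400·-7.1) / (0.0864 + 0.3600 + 0.1792 + 0.2632 + 0.1400)
  = 25.9097 / 1.0288 = 25.184

25.184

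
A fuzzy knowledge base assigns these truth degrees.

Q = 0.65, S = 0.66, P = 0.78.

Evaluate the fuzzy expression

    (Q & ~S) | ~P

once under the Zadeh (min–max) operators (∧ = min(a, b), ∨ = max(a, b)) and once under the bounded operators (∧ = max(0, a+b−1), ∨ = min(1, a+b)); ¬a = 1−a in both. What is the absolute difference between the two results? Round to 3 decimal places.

Under Zadeh (min–max):
  ~S = 1 − 0.66 = 0.34
  Q & ~S = min(a, b) on (0.65, 0.34) = 0.34
  ~P = 1 − 0.78 = 0.22
  (Q & ~S) | ~P = max(a, b) on (0.34, 0.22) = 0.34
  → value = 0.3400
Under bounded:
  ~S = 1 − 0.66 = 0.34
  Q & ~S = max(0, a+b−1) on (0.65, 0.34) = 0.00
  ~P = 1 − 0.78 = 0.22
  (Q & ~S) | ~P = min(1, a+b) on (0.00, 0.22) = 0.22
  → value = 0.2200
|0.3400 − 0.2200| = 0.120

0.120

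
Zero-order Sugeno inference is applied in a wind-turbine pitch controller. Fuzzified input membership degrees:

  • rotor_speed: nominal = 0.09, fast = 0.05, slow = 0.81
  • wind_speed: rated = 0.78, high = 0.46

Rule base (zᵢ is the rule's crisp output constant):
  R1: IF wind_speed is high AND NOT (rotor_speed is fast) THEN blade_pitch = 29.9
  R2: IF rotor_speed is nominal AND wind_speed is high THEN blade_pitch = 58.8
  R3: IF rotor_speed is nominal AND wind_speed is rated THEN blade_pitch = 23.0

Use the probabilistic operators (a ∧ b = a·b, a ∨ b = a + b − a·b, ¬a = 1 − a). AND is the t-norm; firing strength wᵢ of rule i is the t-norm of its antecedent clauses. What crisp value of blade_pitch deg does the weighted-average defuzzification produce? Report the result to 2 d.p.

R1 (z=29.9): high=0.46, ¬fast=1−0.05=0.95; AND[a·b] → w = 0.4370
R2 (z=58.8): nominal=0.09, high=0.46; AND[a·b] → w = 0.0414
R3 (z=23.0): nominal=0.09, rated=0.78; AND[a·b] → w = 0.0702
Weighted average = (0.4370·29.9 + 0.0414·58.8 + 0.0702·23.0) / (0.4370 + 0.0414 + 0.0702)
  = 17.1152 / 0.5486 = 31.20

31.20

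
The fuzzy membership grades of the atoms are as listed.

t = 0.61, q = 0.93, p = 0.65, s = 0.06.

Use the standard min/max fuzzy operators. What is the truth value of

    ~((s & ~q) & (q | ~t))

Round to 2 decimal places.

0.94

~q = 1 − 0.93 = 0.07
s & ~q = min(a, b) on (0.06, 0.07) = 0.06
~t = 1 − 0.61 = 0.39
q | ~t = max(a, b) on (0.93, 0.39) = 0.93
(s & ~q) & (q | ~t) = min(a, b) on (0.06, 0.93) = 0.06
~((s & ~q) & (q | ~t)) = 1 − 0.06 = 0.94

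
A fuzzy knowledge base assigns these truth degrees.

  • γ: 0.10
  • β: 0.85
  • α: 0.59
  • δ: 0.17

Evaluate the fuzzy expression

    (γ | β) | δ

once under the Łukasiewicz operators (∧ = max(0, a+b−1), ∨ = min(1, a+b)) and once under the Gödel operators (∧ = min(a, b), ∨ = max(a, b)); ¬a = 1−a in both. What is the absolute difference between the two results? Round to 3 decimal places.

0.150

Under Łukasiewicz:
  γ | β = min(1, a+b) on (0.10, 0.85) = 0.95
  (γ | β) | δ = min(1, a+b) on (0.95, 0.17) = 1.00
  → value = 1.0000
Under Gödel:
  γ | β = max(a, b) on (0.10, 0.85) = 0.85
  (γ | β) | δ = max(a, b) on (0.85, 0.17) = 0.85
  → value = 0.8500
|1.0000 − 0.8500| = 0.150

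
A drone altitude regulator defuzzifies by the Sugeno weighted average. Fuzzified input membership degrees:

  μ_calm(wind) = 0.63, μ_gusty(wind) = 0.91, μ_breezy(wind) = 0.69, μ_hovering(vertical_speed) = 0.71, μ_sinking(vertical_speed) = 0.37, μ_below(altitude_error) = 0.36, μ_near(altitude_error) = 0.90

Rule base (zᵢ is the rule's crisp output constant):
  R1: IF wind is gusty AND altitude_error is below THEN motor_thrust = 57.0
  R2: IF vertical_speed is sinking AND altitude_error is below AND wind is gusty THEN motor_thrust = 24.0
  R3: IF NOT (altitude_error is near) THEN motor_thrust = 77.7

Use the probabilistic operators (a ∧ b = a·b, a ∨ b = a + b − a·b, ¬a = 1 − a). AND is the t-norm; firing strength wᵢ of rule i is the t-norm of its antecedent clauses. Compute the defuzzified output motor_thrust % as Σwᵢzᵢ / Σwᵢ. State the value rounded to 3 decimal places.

R1 (z=57.0): gusty=0.91, below=0.36; AND[a·b] → w = 0.3276
R2 (z=24.0): sinking=0.37, below=0.36, gusty=0.91; AND[a·b] → w = 0.1212
R3 (z=77.7): ¬near=1−0.90=0.10 → w = 0.1000
Weighted average = (0.3276·57.0 + 0.1212·24.0 + 0.1000·77.7) / (0.3276 + 0.1212 + 0.1000)
  = 29.3523 / 0.5488 = 53.483

53.483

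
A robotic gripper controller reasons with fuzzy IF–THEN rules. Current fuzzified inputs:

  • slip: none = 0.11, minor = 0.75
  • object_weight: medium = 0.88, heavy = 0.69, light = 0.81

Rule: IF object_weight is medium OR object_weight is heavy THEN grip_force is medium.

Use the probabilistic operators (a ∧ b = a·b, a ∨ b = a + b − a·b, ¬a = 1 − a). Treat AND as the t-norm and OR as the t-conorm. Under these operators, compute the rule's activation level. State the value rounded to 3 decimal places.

firing strength: medium=0.88, heavy=0.69; OR[a + b − a·b] → w = 0.9628

0.963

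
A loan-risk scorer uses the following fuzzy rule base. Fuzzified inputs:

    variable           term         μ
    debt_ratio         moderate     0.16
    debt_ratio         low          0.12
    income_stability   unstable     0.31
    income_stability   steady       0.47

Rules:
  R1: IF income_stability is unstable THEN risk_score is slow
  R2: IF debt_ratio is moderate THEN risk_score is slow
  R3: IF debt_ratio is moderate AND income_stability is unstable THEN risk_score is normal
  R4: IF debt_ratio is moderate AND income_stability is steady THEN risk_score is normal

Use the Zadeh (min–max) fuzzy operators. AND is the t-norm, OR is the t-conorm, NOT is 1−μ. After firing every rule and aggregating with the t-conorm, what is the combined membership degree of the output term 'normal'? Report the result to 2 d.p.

R1: unstable=0.31 → w = 0.31
R2: moderate=0.16 → w = 0.16
R3: moderate=0.16, unstable=0.31; AND[min(a, b)] → w = 0.16
R4: moderate=0.16, steady=0.47; AND[min(a, b)] → w = 0.16
Rules with consequent 'normal': {R3, R4} → strengths 0.16, 0.16
Aggregate via t-conorm [max(a, b)]: 0.16

0.16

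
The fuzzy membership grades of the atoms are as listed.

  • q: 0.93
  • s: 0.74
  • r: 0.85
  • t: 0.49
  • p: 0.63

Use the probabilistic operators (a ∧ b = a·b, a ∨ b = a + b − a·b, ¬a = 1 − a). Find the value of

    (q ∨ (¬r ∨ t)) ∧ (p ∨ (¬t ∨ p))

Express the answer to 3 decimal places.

0.905

¬r = 1 − 0.8500 = 0.1500
¬r ∨ t = a + b − a·b on (0.1500, 0.4900) = 0.5665
q ∨ (¬r ∨ t) = a + b − a·b on (0.9300, 0.5665) = 0.9697
¬t = 1 − 0.4900 = 0.5100
¬t ∨ p = a + b − a·b on (0.5100, 0.6300) = 0.8187
p ∨ (¬t ∨ p) = a + b − a·b on (0.6300, 0.8187) = 0.9329
(q ∨ (¬r ∨ t)) ∧ (p ∨ (¬t ∨ p)) = a·b on (0.9697, 0.9329) = 0.9046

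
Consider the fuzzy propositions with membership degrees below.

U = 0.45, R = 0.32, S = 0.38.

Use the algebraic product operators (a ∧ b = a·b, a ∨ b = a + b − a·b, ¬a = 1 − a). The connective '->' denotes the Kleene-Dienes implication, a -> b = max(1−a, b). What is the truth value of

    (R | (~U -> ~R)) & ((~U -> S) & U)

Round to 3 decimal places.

~U = 1 − 0.4500 = 0.5500
~R = 1 − 0.3200 = 0.6800
~U -> ~R  [Kleene-Dienes: max(1−a, b)] with a=0.5500, b=0.6800 → 0.6800
R | (~U -> ~R) = a + b − a·b on (0.3200, 0.6800) = 0.7824
~U = 1 − 0.4500 = 0.5500
~U -> S  [Kleene-Dienes: max(1−a, b)] with a=0.5500, b=0.3800 → 0.4500
(~U -> S) & U = a·b on (0.4500, 0.4500) = 0.2025
(R | (~U -> ~R)) & ((~U -> S) & U) = a·b on (0.7824, 0.2025) = 0.1584

0.158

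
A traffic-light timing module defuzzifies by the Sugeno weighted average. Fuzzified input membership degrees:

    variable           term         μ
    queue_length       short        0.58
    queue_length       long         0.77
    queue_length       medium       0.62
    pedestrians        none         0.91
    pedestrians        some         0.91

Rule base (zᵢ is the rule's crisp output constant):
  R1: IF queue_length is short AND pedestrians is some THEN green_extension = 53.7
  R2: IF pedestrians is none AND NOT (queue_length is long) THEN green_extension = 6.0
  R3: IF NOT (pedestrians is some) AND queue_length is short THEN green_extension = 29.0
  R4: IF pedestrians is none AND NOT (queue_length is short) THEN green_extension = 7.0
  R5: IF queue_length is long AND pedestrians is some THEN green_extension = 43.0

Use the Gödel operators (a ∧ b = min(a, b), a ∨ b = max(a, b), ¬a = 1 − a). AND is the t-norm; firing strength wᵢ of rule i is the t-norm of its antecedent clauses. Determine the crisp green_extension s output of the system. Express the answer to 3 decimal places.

R1 (z=53.7): short=0.58, some=0.91; AND[min(a, b)] → w = 0.58
R2 (z=6.0): none=0.91, ¬long=1−0.77=0.23; AND[min(a, b)] → w = 0.23
R3 (z=29.0): ¬some=1−0.91=0.09, short=0.58; AND[min(a, b)] → w = 0.09
R4 (z=7.0): none=0.91, ¬short=1−0.58=0.42; AND[min(a, b)] → w = 0.42
R5 (z=43.0): long=0.77, some=0.91; AND[min(a, b)] → w = 0.77
Weighted average = (0.58·53.7 + 0.23·6.0 + 0.09·29.0 + 0.42·7.0 + 0.77·43.0) / (0.58 + 0.23 + 0.09 + 0.42 + 0.77)
  = 71.1860 / 2.0900 = 34.060

34.060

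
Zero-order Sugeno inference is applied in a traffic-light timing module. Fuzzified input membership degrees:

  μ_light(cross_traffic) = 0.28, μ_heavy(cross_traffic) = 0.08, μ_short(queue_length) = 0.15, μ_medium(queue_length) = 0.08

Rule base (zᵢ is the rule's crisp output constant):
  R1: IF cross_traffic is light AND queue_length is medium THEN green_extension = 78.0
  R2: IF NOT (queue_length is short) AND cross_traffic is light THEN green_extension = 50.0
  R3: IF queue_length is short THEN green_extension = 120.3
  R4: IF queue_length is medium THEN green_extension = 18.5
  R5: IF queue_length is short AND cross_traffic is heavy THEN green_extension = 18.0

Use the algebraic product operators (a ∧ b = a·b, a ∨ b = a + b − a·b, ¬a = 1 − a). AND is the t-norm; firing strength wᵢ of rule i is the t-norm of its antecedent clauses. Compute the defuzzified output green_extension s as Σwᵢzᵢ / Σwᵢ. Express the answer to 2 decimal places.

66.46

R1 (z=78.0): light=0.28, medium=0.08; AND[a·b] → w = 0.0224
R2 (z=50.0): ¬short=1−0.15=0.85, light=0.28; AND[a·b] → w = 0.2380
R3 (z=120.3): short=0.15 → w = 0.1500
R4 (z=18.5): medium=0.08 → w = 0.0800
R5 (z=18.0): short=0.15, heavy=0.08; AND[a·b] → w = 0.0120
Weighted average = (0.0224·78.0 + 0.2380·50.0 + 0.1500·120.3 + 0.0800·18.5 + 0.0120·18.0) / (0.0224 + 0.2380 + 0.1500 + 0.0800 + 0.0120)
  = 33.3882 / 0.5024 = 66.46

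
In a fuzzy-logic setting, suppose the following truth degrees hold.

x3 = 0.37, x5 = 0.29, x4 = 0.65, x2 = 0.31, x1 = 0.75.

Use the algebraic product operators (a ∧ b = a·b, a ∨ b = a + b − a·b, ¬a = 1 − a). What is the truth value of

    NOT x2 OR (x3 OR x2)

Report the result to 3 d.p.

0.865

NOT x2 = 1 − 0.3100 = 0.6900
x3 OR x2 = a + b − a·b on (0.3700, 0.3100) = 0.5653
NOT x2 OR (x3 OR x2) = a + b − a·b on (0.6900, 0.5653) = 0.8652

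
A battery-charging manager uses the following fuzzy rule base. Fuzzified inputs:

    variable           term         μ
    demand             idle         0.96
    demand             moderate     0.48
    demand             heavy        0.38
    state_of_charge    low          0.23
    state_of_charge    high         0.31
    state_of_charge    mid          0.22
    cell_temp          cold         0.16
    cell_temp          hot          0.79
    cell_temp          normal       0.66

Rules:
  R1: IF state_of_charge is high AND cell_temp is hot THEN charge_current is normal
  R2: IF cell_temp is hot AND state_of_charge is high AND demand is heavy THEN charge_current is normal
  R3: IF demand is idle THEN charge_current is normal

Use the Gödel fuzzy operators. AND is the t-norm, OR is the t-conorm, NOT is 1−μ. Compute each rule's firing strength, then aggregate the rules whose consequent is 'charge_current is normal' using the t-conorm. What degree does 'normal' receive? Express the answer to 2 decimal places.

R1: high=0.31, hot=0.79; AND[min(a, b)] → w = 0.31
R2: hot=0.79, high=0.31, heavy=0.38; AND[min(a, b)] → w = 0.31
R3: idle=0.96 → w = 0.96
Rules with consequent 'normal': {R1, R2, R3} → strengths 0.31, 0.31, 0.96
Aggregate via t-conorm [max(a, b)]: 0.96

0.96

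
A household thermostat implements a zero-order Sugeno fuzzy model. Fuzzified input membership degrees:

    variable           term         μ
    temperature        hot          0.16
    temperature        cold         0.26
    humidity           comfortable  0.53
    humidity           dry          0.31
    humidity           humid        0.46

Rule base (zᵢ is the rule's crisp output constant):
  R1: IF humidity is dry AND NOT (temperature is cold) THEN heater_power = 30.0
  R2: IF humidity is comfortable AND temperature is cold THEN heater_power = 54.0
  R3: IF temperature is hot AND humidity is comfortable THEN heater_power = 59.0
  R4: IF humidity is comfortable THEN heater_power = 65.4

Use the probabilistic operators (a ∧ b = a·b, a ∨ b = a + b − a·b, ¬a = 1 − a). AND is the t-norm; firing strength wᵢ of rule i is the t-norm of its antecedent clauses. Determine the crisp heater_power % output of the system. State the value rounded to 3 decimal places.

54.978

R1 (z=30.0): dry=0.31, ¬cold=1−0.26=0.74; AND[a·b] → w = 0.2294
R2 (z=54.0): comfortable=0.53, cold=0.26; AND[a·b] → w = 0.1378
R3 (z=59.0): hot=0.16, comfortable=0.53; AND[a·b] → w = 0.0848
R4 (z=65.4): comfortable=0.53 → w = 0.5300
Weighted average = (0.2294·30.0 + 0.1378·54.0 + 0.0848·59.0 + 0.5300·65.4) / (0.2294 + 0.1378 + 0.0848 + 0.5300)
  = 53.9884 / 0.9820 = 54.978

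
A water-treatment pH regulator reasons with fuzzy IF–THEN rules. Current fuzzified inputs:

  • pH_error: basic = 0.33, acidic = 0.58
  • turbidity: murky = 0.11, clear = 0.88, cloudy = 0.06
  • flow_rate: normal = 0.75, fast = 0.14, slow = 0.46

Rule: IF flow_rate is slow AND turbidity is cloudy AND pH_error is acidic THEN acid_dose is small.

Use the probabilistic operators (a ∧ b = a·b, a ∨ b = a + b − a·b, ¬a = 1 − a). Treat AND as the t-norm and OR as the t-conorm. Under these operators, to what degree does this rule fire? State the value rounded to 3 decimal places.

firing strength: slow=0.46, cloudy=0.06, acidic=0.58; AND[a·b] → w = 0.0160

0.016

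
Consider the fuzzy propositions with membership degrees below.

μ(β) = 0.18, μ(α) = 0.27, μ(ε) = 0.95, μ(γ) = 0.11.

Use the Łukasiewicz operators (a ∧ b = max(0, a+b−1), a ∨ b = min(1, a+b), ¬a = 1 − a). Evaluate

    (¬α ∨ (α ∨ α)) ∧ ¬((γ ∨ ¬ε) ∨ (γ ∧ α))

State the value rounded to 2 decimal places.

¬α = 1 − 0.27 = 0.73
α ∨ α = min(1, a+b) on (0.27, 0.27) = 0.54
¬α ∨ (α ∨ α) = min(1, a+b) on (0.73, 0.54) = 1.00
¬ε = 1 − 0.95 = 0.05
γ ∨ ¬ε = min(1, a+b) on (0.11, 0.05) = 0.16
γ ∧ α = max(0, a+b−1) on (0.11, 0.27) = 0.00
(γ ∨ ¬ε) ∨ (γ ∧ α) = min(1, a+b) on (0.16, 0.00) = 0.16
¬((γ ∨ ¬ε) ∨ (γ ∧ α)) = 1 − 0.16 = 0.84
(¬α ∨ (α ∨ α)) ∧ ¬((γ ∨ ¬ε) ∨ (γ ∧ α)) = max(0, a+b−1) on (1.00, 0.84) = 0.84

0.84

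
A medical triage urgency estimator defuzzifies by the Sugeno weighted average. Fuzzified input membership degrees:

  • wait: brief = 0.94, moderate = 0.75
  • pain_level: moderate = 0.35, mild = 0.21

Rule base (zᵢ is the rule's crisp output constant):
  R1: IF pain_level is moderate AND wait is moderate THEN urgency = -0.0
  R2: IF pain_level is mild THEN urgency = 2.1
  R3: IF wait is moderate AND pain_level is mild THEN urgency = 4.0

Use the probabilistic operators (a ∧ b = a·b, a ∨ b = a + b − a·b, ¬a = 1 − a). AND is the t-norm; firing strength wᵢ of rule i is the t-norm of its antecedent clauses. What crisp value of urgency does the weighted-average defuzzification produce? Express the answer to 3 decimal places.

1.700

R1 (z=-0.0): moderate=0.35, moderate=0.75; AND[a·b] → w = 0.2625
R2 (z=2.1): mild=0.21 → w = 0.2100
R3 (z=4.0): moderate=0.75, mild=0.21; AND[a·b] → w = 0.1575
Weighted average = (0.2625·-0.0 + 0.2100·2.1 + 0.1575·4.0) / (0.2625 + 0.2100 + 0.1575)
  = 1.0710 / 0.6300 = 1.700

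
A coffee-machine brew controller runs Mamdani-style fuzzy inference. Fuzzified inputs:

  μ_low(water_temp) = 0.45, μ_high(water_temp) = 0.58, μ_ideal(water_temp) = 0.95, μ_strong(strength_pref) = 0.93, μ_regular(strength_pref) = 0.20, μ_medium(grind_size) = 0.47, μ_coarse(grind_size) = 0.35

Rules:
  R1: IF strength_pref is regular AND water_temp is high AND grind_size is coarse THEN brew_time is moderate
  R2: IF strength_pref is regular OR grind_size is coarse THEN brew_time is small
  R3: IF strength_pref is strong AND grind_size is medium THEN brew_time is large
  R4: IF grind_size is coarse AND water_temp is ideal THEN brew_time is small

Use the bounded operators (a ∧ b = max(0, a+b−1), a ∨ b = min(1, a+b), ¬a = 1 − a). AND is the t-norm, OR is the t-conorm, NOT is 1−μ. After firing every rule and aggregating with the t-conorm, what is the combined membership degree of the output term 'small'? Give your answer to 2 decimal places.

0.85

R1: regular=0.20, high=0.58, coarse=0.35; AND[max(0, a+b−1)] → w = 0.00
R2: regular=0.20, coarse=0.35; OR[min(1, a+b)] → w = 0.55
R3: strong=0.93, medium=0.47; AND[max(0, a+b−1)] → w = 0.40
R4: coarse=0.35, ideal=0.95; AND[max(0, a+b−1)] → w = 0.30
Rules with consequent 'small': {R2, R4} → strengths 0.55, 0.30
Aggregate via t-conorm [min(1, a+b)]: 0.85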